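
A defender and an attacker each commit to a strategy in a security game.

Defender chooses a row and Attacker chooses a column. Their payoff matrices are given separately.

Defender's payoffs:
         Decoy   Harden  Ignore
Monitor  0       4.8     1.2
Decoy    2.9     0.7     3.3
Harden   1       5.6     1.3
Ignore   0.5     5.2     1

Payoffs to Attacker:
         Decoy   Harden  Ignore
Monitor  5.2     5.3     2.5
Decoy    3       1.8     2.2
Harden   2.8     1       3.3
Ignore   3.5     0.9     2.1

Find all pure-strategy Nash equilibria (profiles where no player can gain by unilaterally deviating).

The unique pure-strategy Nash equilibrium is (Decoy, Decoy).

(Monitor, Decoy): Defender can switch to Decoy (0 → 2.9). Not NE.
(Monitor, Harden): Defender can switch to Harden (4.8 → 5.6). Not NE.
(Monitor, Ignore): Defender can switch to Decoy (1.2 → 3.3). Not NE.
(Decoy, Decoy): Defender gets 2.9, best alternative 1; Attacker gets 3, best alternative 2.2. No profitable deviation — NE.
(Decoy, Harden): Defender can switch to Monitor (0.7 → 4.8). Not NE.
(Decoy, Ignore): Attacker can switch to Decoy (2.2 → 3). Not NE.
(Harden, Decoy): Defender can switch to Decoy (1 → 2.9). Not NE.
(Harden, Harden): Attacker can switch to Decoy (1 → 2.8). Not NE.
(Harden, Ignore): Defender can switch to Decoy (1.3 → 3.3). Not NE.
(Ignore, Decoy): Defender can switch to Decoy (0.5 → 2.9). Not NE.
(Ignore, Harden): Defender can switch to Harden (5.2 → 5.6). Not NE.
(The remaining 1 profile has a profitable deviation by the same check.)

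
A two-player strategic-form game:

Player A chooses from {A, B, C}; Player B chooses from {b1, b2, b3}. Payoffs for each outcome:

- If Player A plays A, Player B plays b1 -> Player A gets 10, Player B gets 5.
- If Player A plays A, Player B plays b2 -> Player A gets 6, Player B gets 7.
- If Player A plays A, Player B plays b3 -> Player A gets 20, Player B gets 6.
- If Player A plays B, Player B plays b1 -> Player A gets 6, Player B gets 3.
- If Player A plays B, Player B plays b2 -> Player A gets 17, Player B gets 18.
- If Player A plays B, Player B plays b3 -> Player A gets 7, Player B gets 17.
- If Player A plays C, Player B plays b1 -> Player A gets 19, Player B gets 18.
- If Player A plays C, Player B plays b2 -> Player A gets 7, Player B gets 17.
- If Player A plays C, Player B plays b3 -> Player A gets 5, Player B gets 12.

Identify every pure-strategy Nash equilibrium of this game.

Mark each player's best response to every combination of opponents' strategies; a profile where every player is best-responding is a pure Nash equilibrium.
Player A against b1: payoffs 10, 6, 19 → best response C.
Player A against b2: payoffs 6, 17, 7 → best response B.
Player A against b3: payoffs 20, 7, 5 → best response A.
Player B against A: payoffs 5, 7, 6 → best response b2.
Player B against B: payoffs 3, 18, 17 → best response b2.
Player B against C: payoffs 18, 17, 12 → best response b1.
Mutual best responses: (B, b2); (C, b1).

(B, b2), (C, b1)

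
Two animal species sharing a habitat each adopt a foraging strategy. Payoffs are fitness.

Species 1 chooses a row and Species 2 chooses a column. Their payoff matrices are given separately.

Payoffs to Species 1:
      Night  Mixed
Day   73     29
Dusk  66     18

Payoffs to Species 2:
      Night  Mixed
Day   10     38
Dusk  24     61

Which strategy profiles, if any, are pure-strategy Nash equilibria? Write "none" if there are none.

Species 1 against Night: payoffs 73, 66 → best response Day.
Species 1 against Mixed: payoffs 29, 18 → best response Day.
Species 2 against Day: payoffs 10, 38 → best response Mixed.
Species 2 against Dusk: payoffs 24, 61 → best response Mixed.
Mutual best responses: (Day, Mixed).

The unique pure-strategy Nash equilibrium is (Day, Mixed).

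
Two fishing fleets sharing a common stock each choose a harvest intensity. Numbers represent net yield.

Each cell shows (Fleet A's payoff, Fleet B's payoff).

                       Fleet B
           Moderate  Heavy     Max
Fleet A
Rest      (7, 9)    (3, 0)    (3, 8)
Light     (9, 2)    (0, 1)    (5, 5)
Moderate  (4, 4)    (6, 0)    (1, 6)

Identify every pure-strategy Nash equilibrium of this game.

(Light, Max)

(Rest, Moderate): Fleet A can switch to Light (7 → 9). Not NE.
(Rest, Heavy): Fleet A can switch to Moderate (3 → 6). Not NE.
(Rest, Max): Fleet A can switch to Light (3 → 5). Not NE.
(Light, Moderate): Fleet B can switch to Max (2 → 5). Not NE.
(Light, Heavy): Fleet A can switch to Rest (0 → 3). Not NE.
(Light, Max): Fleet A gets 5, best alternative 3; Fleet B gets 5, best alternative 2. No profitable deviation — NE.
(Moderate, Moderate): Fleet A can switch to Rest (4 → 7). Not NE.
(Moderate, Heavy): Fleet B can switch to Moderate (0 → 4). Not NE.
(Moderate, Max): Fleet A can switch to Rest (1 → 3). Not NE.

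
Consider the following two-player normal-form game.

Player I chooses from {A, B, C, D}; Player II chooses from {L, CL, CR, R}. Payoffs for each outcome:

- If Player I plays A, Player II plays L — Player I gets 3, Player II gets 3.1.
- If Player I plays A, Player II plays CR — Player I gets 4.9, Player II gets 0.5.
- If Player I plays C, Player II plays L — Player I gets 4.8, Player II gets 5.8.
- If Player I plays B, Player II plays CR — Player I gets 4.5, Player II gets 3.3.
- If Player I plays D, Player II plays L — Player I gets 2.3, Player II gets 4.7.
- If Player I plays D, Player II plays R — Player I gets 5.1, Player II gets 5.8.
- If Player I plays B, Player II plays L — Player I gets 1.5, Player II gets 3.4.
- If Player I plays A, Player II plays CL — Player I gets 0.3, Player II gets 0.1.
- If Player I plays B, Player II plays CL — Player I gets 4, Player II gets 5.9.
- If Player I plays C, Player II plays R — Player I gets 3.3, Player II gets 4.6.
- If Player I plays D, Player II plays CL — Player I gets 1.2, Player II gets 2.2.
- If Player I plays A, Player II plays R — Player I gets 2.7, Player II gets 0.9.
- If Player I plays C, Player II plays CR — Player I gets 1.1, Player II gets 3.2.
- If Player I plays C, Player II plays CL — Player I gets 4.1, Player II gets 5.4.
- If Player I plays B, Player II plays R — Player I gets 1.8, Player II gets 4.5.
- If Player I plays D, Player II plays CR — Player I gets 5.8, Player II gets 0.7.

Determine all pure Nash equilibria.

For each strategy profile, look for a profitable unilateral deviation.
(A, L): Player I can switch to C (3 → 4.8). Not NE.
(A, CL): Player I can switch to B (0.3 → 4). Not NE.
(A, CR): Player I can switch to D (4.9 → 5.8). Not NE.
(A, R): Player I can switch to C (2.7 → 3.3). Not NE.
(B, L): Player I can switch to A (1.5 → 3). Not NE.
(B, CL): Player I can switch to C (4 → 4.1). Not NE.
(C, L): Player I gets 4.8, best alternative 3; Player II gets 5.8, best alternative 5.4. No profitable deviation — NE.
(D, R): Player I gets 5.1, best alternative 3.3; Player II gets 5.8, best alternative 4.7. No profitable deviation — NE.
(The remaining 8 profiles each have a profitable deviation by the same check.)

The pure Nash equilibria are (C, L) and (D, R).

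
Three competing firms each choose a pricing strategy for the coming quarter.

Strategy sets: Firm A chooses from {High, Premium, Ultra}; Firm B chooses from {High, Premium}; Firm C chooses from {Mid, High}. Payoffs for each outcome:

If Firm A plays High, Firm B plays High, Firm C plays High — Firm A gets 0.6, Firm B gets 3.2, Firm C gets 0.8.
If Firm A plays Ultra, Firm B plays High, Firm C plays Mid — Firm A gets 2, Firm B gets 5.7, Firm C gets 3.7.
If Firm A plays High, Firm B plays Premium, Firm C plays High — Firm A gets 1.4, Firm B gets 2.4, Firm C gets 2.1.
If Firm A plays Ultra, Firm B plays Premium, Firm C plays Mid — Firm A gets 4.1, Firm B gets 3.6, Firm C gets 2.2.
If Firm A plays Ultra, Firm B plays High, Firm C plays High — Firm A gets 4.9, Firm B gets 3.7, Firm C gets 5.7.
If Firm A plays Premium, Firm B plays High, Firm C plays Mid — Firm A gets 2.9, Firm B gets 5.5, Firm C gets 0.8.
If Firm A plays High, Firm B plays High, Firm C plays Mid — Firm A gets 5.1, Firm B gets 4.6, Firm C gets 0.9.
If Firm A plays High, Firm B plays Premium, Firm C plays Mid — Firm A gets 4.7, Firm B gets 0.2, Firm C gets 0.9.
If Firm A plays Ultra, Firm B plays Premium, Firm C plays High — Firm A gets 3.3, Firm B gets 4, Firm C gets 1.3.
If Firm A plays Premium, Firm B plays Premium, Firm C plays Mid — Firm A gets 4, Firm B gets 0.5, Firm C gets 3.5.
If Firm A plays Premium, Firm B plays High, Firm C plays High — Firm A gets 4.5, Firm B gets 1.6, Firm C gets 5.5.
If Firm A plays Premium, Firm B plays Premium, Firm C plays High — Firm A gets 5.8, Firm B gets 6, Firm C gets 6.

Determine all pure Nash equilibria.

(High, High, Mid); (Premium, Premium, High)

Firm A against (High, Mid): payoffs 5.1, 2.9, 2 → best response High.
Firm A against (High, High): payoffs 0.6, 4.5, 4.9 → best response Ultra.
Firm A against (Premium, Mid): payoffs 4.7, 4, 4.1 → best response High.
Firm A against (Premium, High): payoffs 1.4, 5.8, 3.3 → best response Premium.
Firm B against (High, Mid): payoffs 4.6, 0.2 → best response High.
Firm B against (High, High): payoffs 3.2, 2.4 → best response High.
Firm B against (Premium, Mid): payoffs 5.5, 0.5 → best response High.
Firm B against (Premium, High): payoffs 1.6, 6 → best response Premium.
Firm B against (Ultra, Mid): payoffs 5.7, 3.6 → best response High.
Firm B against (Ultra, High): payoffs 3.7, 4 → best response Premium.
Firm C against (High, High): payoffs 0.9, 0.8 → best response Mid.
Firm C against (High, Premium): payoffs 0.9, 2.1 → best response High.
Firm C against (Premium, High): payoffs 0.8, 5.5 → best response High.
Firm C against (Premium, Premium): payoffs 3.5, 6 → best response High.
Firm C against (Ultra, High): payoffs 3.7, 5.7 → best response High.
Firm C against (Ultra, Premium): payoffs 2.2, 1.3 → best response Mid.
Mutual best responses: (High, High, Mid); (Premium, Premium, High).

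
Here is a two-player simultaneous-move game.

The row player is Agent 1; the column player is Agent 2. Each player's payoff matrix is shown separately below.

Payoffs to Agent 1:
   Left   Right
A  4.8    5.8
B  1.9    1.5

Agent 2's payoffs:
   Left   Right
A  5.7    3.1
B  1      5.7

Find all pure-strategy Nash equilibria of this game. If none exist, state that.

Mark each player's best response to every combination of opponents' strategies; a profile where every player is best-responding is a pure Nash equilibrium.
Agent 1 against Left: payoffs 4.8, 1.9 → best response A.
Agent 1 against Right: payoffs 5.8, 1.5 → best response A.
Agent 2 against A: payoffs 5.7, 3.1 → best response Left.
Agent 2 against B: payoffs 1, 5.7 → best response Right.
Mutual best responses: (A, Left).

(A, Left)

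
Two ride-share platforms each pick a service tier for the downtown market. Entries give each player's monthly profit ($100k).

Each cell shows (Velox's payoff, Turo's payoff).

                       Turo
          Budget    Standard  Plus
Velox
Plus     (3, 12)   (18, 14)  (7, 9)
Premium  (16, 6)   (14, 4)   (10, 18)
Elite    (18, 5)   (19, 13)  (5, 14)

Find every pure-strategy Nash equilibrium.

For each strategy profile, look for a profitable unilateral deviation.
(Plus, Budget): Velox can switch to Premium (3 → 16). Not NE.
(Plus, Standard): Velox can switch to Elite (18 → 19). Not NE.
(Plus, Plus): Velox can switch to Premium (7 → 10). Not NE.
(Premium, Budget): Velox can switch to Elite (16 → 18). Not NE.
(Premium, Standard): Velox can switch to Plus (14 → 18). Not NE.
(Premium, Plus): Velox gets 10, best alternative 7; Turo gets 18, best alternative 6. No profitable deviation — NE.
(Elite, Budget): Turo can switch to Standard (5 → 13). Not NE.
(Elite, Standard): Turo can switch to Plus (13 → 14). Not NE.
(Elite, Plus): Velox can switch to Plus (5 → 7). Not NE.

(Premium, Plus)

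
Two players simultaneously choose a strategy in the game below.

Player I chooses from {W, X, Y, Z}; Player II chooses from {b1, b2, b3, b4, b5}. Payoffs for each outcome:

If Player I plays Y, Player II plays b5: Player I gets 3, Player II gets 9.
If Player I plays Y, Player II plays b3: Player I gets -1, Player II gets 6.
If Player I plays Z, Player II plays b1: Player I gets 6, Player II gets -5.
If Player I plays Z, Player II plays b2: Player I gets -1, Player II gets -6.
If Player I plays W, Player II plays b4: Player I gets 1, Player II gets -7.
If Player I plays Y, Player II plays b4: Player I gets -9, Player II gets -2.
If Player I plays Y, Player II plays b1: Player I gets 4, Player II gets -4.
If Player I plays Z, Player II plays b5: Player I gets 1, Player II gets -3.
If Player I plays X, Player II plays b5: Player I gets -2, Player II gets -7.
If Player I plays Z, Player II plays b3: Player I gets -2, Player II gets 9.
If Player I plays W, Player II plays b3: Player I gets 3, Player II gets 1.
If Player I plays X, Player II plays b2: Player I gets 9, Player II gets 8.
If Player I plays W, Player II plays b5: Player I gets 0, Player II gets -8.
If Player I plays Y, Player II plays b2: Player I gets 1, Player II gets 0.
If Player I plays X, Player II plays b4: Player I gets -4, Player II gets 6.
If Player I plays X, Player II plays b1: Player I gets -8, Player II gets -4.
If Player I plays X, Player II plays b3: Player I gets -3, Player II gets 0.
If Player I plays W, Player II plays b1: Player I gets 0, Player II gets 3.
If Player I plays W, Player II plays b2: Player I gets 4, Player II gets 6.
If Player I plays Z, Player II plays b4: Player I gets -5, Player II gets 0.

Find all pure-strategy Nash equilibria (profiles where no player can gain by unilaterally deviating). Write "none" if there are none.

The pure Nash equilibria are (X, b2), (Y, b5).

(W, b1): Player I can switch to Y (0 → 4). Not NE.
(W, b2): Player I can switch to X (4 → 9). Not NE.
(W, b3): Player II can switch to b1 (1 → 3). Not NE.
(W, b4): Player II can switch to b1 (-7 → 3). Not NE.
(W, b5): Player I can switch to Y (0 → 3). Not NE.
(X, b1): Player I can switch to W (-8 → 0). Not NE.
(X, b2): Player I gets 9, best alternative 4; Player II gets 8, best alternative 6. No profitable deviation — NE.
(X, b3): Player I can switch to W (-3 → 3). Not NE.
(X, b4): Player I can switch to W (-4 → 1). Not NE.
(Y, b5): Player I gets 3, best alternative 1; Player II gets 9, best alternative 6. No profitable deviation — NE.
(The remaining 10 profiles each have a profitable deviation by the same check.)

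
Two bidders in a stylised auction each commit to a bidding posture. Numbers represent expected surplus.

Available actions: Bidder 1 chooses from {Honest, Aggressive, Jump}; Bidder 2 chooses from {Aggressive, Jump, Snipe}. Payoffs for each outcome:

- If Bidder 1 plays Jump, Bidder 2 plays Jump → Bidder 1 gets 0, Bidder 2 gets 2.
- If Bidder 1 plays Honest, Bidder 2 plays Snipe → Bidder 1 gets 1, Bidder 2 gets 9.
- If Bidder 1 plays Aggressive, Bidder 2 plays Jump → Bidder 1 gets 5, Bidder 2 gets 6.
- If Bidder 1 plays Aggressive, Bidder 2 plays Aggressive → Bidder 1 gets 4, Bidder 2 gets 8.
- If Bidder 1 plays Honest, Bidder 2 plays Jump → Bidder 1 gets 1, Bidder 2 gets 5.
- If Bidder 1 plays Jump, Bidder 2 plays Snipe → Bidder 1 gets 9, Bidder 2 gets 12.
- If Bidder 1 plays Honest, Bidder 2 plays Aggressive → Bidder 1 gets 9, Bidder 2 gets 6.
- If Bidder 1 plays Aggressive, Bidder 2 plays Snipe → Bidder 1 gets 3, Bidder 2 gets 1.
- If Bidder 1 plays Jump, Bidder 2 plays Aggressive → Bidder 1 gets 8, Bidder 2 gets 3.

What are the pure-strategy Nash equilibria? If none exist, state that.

Bidder 1 against Aggressive: payoffs 9, 4, 8 → best response Honest.
Bidder 1 against Jump: payoffs 1, 5, 0 → best response Aggressive.
Bidder 1 against Snipe: payoffs 1, 3, 9 → best response Jump.
Bidder 2 against Honest: payoffs 6, 5, 9 → best response Snipe.
Bidder 2 against Aggressive: payoffs 8, 6, 1 → best response Aggressive.
Bidder 2 against Jump: payoffs 3, 2, 12 → best response Snipe.
Mutual best responses: (Jump, Snipe).

(Jump, Snipe)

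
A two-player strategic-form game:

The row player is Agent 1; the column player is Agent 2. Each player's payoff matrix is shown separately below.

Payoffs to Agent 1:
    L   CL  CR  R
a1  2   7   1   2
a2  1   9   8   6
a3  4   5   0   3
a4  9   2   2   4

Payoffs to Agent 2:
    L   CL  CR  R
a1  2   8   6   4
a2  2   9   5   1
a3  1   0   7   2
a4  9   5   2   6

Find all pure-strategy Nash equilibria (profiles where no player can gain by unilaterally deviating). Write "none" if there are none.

(a1, L): Agent 1 can switch to a3 (2 → 4). Not NE.
(a1, CL): Agent 1 can switch to a2 (7 → 9). Not NE.
(a1, CR): Agent 1 can switch to a2 (1 → 8). Not NE.
(a1, R): Agent 1 can switch to a2 (2 → 6). Not NE.
(a2, L): Agent 1 can switch to a1 (1 → 2). Not NE.
(a2, CL): Agent 1 gets 9, best alternative 7; Agent 2 gets 9, best alternative 5. No profitable deviation — NE.
(a2, CR): Agent 2 can switch to CL (5 → 9). Not NE.
(a4, L): Agent 1 gets 9, best alternative 4; Agent 2 gets 9, best alternative 6. No profitable deviation — NE.
(The remaining 8 profiles each have a profitable deviation by the same check.)

The pure Nash equilibria are (a2, CL) and (a4, L).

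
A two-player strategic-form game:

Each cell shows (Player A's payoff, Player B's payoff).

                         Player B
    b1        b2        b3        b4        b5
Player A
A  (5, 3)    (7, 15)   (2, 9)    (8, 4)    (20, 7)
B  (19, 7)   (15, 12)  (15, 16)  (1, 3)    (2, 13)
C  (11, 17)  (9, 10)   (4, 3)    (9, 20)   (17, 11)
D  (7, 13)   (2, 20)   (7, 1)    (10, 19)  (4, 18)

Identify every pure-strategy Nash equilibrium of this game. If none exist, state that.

The unique pure-strategy Nash equilibrium is (B, b3).

Mark each player's best response to every combination of opponents' strategies; a profile where every player is best-responding is a pure Nash equilibrium.
Player A against b1: payoffs 5, 19, 11, 7 → best response B.
Player A against b2: payoffs 7, 15, 9, 2 → best response B.
Player A against b3: payoffs 2, 15, 4, 7 → best response B.
Player A against b4: payoffs 8, 1, 9, 10 → best response D.
Player A against b5: payoffs 20, 2, 17, 4 → best response A.
Player B against A: payoffs 3, 15, 9, 4, 7 → best response b2.
Player B against B: payoffs 7, 12, 16, 3, 13 → best response b3.
Player B against C: payoffs 17, 10, 3, 20, 11 → best response b4.
Player B against D: payoffs 13, 20, 1, 19, 18 → best response b2.
Mutual best responses: (B, b3).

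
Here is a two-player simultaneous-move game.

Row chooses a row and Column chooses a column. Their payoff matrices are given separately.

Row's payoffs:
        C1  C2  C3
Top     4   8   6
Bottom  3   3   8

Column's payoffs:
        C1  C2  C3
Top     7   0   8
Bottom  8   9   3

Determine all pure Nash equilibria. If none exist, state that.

Row against C1: payoffs 4, 3 → best response Top.
Row against C2: payoffs 8, 3 → best response Top.
Row against C3: payoffs 6, 8 → best response Bottom.
Column against Top: payoffs 7, 0, 8 → best response C3.
Column against Bottom: payoffs 8, 9, 3 → best response C2.
No profile is a mutual best response for all players.

This game has no pure Nash equilibrium.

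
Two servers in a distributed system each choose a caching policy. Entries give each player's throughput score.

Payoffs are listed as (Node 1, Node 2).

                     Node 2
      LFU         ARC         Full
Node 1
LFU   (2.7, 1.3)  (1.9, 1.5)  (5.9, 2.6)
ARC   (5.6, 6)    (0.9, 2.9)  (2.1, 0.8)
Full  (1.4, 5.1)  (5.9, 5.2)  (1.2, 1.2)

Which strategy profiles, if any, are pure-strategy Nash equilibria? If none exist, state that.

Pure-strategy Nash equilibria: (LFU, Full); (ARC, LFU); (Full, ARC)

For each player, find the best response to each opponent profile; mutual best responses are the pure NE.
Node 1 against LFU: payoffs 2.7, 5.6, 1.4 → best response ARC.
Node 1 against ARC: payoffs 1.9, 0.9, 5.9 → best response Full.
Node 1 against Full: payoffs 5.9, 2.1, 1.2 → best response LFU.
Node 2 against LFU: payoffs 1.3, 1.5, 2.6 → best response Full.
Node 2 against ARC: payoffs 6, 2.9, 0.8 → best response LFU.
Node 2 against Full: payoffs 5.1, 5.2, 1.2 → best response ARC.
Mutual best responses: (LFU, Full); (ARC, LFU); (Full, ARC).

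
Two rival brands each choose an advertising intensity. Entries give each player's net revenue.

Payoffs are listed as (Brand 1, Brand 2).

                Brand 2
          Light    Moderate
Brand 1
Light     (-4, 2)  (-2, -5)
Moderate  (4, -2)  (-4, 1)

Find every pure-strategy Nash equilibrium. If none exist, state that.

Brand 1 against Light: payoffs -4, 4 → best response Moderate.
Brand 1 against Moderate: payoffs -2, -4 → best response Light.
Brand 2 against Light: payoffs 2, -5 → best response Light.
Brand 2 against Moderate: payoffs -2, 1 → best response Moderate.
No profile is a mutual best response for all players.

none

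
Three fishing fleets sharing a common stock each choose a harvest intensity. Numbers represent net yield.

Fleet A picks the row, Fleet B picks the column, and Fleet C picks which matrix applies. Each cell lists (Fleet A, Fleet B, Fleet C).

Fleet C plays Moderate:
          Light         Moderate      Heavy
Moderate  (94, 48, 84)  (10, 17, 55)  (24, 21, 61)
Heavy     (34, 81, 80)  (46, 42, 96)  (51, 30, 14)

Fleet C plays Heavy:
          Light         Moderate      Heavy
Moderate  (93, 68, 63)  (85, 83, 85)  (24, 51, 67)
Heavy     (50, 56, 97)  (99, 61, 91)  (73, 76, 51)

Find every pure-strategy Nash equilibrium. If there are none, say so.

For each player, find the best response to each opponent profile; mutual best responses are the pure NE.
Fleet A against (Light, Moderate): payoffs 94, 34 → best response Moderate.
Fleet A against (Light, Heavy): payoffs 93, 50 → best response Moderate.
Fleet A against (Moderate, Moderate): payoffs 10, 46 → best response Heavy.
Fleet A against (Moderate, Heavy): payoffs 85, 99 → best response Heavy.
Fleet A against (Heavy, Moderate): payoffs 24, 51 → best response Heavy.
Fleet A against (Heavy, Heavy): payoffs 24, 73 → best response Heavy.
Fleet B against (Moderate, Moderate): payoffs 48, 17, 21 → best response Light.
Fleet B against (Moderate, Heavy): payoffs 68, 83, 51 → best response Moderate.
Fleet B against (Heavy, Moderate): payoffs 81, 42, 30 → best response Light.
Fleet B against (Heavy, Heavy): payoffs 56, 61, 76 → best response Heavy.
Fleet C against (Moderate, Light): payoffs 84, 63 → best response Moderate.
Fleet C against (Moderate, Moderate): payoffs 55, 85 → best response Heavy.
Fleet C against (Moderate, Heavy): payoffs 61, 67 → best response Heavy.
Fleet C against (Heavy, Light): payoffs 80, 97 → best response Heavy.
Fleet C against (Heavy, Moderate): payoffs 96, 91 → best response Moderate.
Fleet C against (Heavy, Heavy): payoffs 14, 51 → best response Heavy.
Mutual best responses: (Moderate, Light, Moderate); (Heavy, Heavy, Heavy).

Pure-strategy Nash equilibria: (Moderate, Light, Moderate) and (Heavy, Heavy, Heavy)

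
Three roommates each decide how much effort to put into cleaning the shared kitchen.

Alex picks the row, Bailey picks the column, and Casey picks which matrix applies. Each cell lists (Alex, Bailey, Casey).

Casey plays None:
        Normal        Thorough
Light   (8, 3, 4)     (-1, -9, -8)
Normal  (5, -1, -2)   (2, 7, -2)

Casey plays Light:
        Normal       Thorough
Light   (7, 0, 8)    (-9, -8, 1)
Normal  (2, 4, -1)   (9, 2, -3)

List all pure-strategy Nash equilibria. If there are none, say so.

(Light, Normal, None): Casey can switch to Light (4 → 8). Not NE.
(Light, Normal, Light): Alex gets 7, best alternative 2; Bailey gets 0, best alternative -8; Casey gets 8, best alternative 4. No profitable deviation — NE.
(Light, Thorough, None): Alex can switch to Normal (-1 → 2). Not NE.
(Light, Thorough, Light): Alex can switch to Normal (-9 → 9). Not NE.
(Normal, Normal, None): Alex can switch to Light (5 → 8). Not NE.
(Normal, Normal, Light): Alex can switch to Light (2 → 7). Not NE.
(Normal, Thorough, None): Alex gets 2, best alternative -1; Bailey gets 7, best alternative -1; Casey gets -2, best alternative -3. No profitable deviation — NE.
(Normal, Thorough, Light): Bailey can switch to Normal (2 → 4). Not NE.

The pure Nash equilibria are (Light, Normal, Light); (Normal, Thorough, None).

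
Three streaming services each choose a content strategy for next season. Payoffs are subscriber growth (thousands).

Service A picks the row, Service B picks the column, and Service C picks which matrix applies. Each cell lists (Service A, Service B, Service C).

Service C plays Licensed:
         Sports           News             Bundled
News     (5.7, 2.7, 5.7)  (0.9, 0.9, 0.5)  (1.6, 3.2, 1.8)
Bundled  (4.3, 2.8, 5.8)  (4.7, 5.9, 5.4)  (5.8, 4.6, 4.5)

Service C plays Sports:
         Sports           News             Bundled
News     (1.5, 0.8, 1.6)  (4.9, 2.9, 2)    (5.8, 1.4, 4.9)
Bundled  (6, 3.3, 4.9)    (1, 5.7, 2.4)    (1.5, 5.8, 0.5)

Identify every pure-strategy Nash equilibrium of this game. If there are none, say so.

(News, Sports, Licensed): Service B can switch to Bundled (2.7 → 3.2). Not NE.
(News, Sports, Sports): Service A can switch to Bundled (1.5 → 6). Not NE.
(News, News, Licensed): Service A can switch to Bundled (0.9 → 4.7). Not NE.
(News, News, Sports): Service A gets 4.9, best alternative 1; Service B gets 2.9, best alternative 1.4; Service C gets 2, best alternative 0.5. No profitable deviation — NE.
(News, Bundled, Licensed): Service A can switch to Bundled (1.6 → 5.8). Not NE.
(News, Bundled, Sports): Service B can switch to News (1.4 → 2.9). Not NE.
(Bundled, Sports, Licensed): Service A can switch to News (4.3 → 5.7). Not NE.
(Bundled, News, Licensed): Service A gets 4.7, best alternative 0.9; Service B gets 5.9, best alternative 4.6; Service C gets 5.4, best alternative 2.4. No profitable deviation — NE.
(The remaining 4 profiles each have a profitable deviation by the same check.)

Pure-strategy Nash equilibria: (News, News, Sports); (Bundled, News, Licensed)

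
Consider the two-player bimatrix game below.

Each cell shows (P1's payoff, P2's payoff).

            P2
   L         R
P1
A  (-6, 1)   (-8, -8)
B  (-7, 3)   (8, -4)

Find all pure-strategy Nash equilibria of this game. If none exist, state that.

For each strategy profile, look for a profitable unilateral deviation.
(A, L): P1 gets -6, best alternative -7; P2 gets 1, best alternative -8. No profitable deviation — NE.
(A, R): P1 can switch to B (-8 → 8). Not NE.
(B, L): P1 can switch to A (-7 → -6). Not NE.
(B, R): P2 can switch to L (-4 → 3). Not NE.

(A, L)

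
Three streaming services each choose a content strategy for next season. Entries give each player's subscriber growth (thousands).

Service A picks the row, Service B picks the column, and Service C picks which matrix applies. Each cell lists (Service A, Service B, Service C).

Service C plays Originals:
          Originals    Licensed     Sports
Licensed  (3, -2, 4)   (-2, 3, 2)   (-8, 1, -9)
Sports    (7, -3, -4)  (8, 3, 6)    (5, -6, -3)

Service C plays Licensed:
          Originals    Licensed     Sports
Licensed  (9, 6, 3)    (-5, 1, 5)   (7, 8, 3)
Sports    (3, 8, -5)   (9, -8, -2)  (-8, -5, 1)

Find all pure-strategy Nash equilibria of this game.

Service A against (Originals, Originals): payoffs 3, 7 → best response Sports.
Service A against (Originals, Licensed): payoffs 9, 3 → best response Licensed.
Service A against (Licensed, Originals): payoffs -2, 8 → best response Sports.
Service A against (Licensed, Licensed): payoffs -5, 9 → best response Sports.
Service A against (Sports, Originals): payoffs -8, 5 → best response Sports.
Service A against (Sports, Licensed): payoffs 7, -8 → best response Licensed.
Service B against (Licensed, Originals): payoffs -2, 3, 1 → best response Licensed.
Service B against (Licensed, Licensed): payoffs 6, 1, 8 → best response Sports.
Service B against (Sports, Originals): payoffs -3, 3, -6 → best response Licensed.
Service B against (Sports, Licensed): payoffs 8, -8, -5 → best response Originals.
Service C against (Licensed, Originals): payoffs 4, 3 → best response Originals.
Service C against (Licensed, Licensed): payoffs 2, 5 → best response Licensed.
Service C against (Licensed, Sports): payoffs -9, 3 → best response Licensed.
Service C against (Sports, Originals): payoffs -4, -5 → best response Originals.
Service C against (Sports, Licensed): payoffs 6, -2 → best response Originals.
Service C against (Sports, Sports): payoffs -3, 1 → best response Licensed.
Mutual best responses: (Licensed, Sports, Licensed); (Sports, Licensed, Originals).

Pure-strategy Nash equilibria: (Licensed, Sports, Licensed), (Sports, Licensed, Originals)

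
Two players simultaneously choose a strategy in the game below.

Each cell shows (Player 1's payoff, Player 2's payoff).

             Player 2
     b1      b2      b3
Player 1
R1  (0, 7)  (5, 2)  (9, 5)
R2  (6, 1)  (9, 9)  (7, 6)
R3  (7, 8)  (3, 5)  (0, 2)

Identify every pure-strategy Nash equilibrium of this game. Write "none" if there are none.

Pure-strategy Nash equilibria: (R2, b2), (R3, b1)

(R1, b1): Player 1 can switch to R2 (0 → 6). Not NE.
(R1, b2): Player 1 can switch to R2 (5 → 9). Not NE.
(R1, b3): Player 2 can switch to b1 (5 → 7). Not NE.
(R2, b1): Player 1 can switch to R3 (6 → 7). Not NE.
(R2, b2): Player 1 gets 9, best alternative 5; Player 2 gets 9, best alternative 6. No profitable deviation — NE.
(R2, b3): Player 1 can switch to R1 (7 → 9). Not NE.
(R3, b1): Player 1 gets 7, best alternative 6; Player 2 gets 8, best alternative 5. No profitable deviation — NE.
(R3, b2): Player 1 can switch to R1 (3 → 5). Not NE.
(R3, b3): Player 1 can switch to R1 (0 → 9). Not NE.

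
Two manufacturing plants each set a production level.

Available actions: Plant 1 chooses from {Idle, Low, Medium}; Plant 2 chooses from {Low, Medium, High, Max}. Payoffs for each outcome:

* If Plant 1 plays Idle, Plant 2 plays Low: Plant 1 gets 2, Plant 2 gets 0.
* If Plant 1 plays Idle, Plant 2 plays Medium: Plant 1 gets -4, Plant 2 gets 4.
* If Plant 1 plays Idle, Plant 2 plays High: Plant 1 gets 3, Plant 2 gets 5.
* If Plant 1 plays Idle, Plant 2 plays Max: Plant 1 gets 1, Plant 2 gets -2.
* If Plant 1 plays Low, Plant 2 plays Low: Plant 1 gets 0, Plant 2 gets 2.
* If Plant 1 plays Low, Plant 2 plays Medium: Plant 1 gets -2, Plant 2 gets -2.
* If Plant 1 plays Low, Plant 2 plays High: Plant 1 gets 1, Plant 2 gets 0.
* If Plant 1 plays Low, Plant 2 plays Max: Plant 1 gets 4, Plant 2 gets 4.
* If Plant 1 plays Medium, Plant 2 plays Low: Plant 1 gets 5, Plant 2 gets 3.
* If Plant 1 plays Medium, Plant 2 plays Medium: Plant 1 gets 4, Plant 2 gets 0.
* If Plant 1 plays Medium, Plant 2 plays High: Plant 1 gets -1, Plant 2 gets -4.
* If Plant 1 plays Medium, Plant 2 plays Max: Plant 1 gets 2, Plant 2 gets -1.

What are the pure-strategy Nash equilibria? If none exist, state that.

Pure-strategy Nash equilibria: (Idle, High), (Low, Max), (Medium, Low)

Plant 1 against Low: payoffs 2, 0, 5 → best response Medium.
Plant 1 against Medium: payoffs -4, -2, 4 → best response Medium.
Plant 1 against High: payoffs 3, 1, -1 → best response Idle.
Plant 1 against Max: payoffs 1, 4, 2 → best response Low.
Plant 2 against Idle: payoffs 0, 4, 5, -2 → best response High.
Plant 2 against Low: payoffs 2, -2, 0, 4 → best response Max.
Plant 2 against Medium: payoffs 3, 0, -4, -1 → best response Low.
Mutual best responses: (Idle, High); (Low, Max); (Medium, Low).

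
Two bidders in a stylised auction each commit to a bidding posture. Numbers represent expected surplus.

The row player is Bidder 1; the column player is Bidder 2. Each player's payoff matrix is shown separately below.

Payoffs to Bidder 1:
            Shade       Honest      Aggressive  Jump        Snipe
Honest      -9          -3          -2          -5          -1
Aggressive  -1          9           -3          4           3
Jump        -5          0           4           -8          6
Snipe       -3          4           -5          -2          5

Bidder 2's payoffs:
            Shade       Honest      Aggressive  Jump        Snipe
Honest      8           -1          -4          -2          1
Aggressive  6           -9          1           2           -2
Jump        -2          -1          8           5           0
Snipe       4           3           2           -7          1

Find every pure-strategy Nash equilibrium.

Bidder 1 against Shade: payoffs -9, -1, -5, -3 → best response Aggressive.
Bidder 1 against Honest: payoffs -3, 9, 0, 4 → best response Aggressive.
Bidder 1 against Aggressive: payoffs -2, -3, 4, -5 → best response Jump.
Bidder 1 against Jump: payoffs -5, 4, -8, -2 → best response Aggressive.
Bidder 1 against Snipe: payoffs -1, 3, 6, 5 → best response Jump.
Bidder 2 against Honest: payoffs 8, -1, -4, -2, 1 → best response Shade.
Bidder 2 against Aggressive: payoffs 6, -9, 1, 2, -2 → best response Shade.
Bidder 2 against Jump: payoffs -2, -1, 8, 5, 0 → best response Aggressive.
Bidder 2 against Snipe: payoffs 4, 3, 2, -7, 1 → best response Shade.
Mutual best responses: (Aggressive, Shade); (Jump, Aggressive).

The pure Nash equilibria are (Aggressive, Shade), (Jump, Aggressive).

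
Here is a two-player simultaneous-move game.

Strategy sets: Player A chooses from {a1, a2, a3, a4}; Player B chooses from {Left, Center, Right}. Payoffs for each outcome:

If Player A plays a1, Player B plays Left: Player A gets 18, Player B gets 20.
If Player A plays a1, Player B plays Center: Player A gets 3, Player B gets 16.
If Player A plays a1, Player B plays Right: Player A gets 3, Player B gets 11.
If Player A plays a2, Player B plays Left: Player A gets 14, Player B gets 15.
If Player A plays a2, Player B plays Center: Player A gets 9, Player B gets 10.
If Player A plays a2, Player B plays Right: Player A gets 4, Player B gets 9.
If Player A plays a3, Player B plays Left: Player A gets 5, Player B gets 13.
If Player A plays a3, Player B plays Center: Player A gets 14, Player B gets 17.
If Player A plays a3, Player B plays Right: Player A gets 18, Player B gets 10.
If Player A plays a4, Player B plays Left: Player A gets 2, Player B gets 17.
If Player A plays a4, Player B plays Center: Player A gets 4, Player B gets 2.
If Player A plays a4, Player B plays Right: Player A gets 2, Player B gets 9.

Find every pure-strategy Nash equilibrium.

Player A against Left: payoffs 18, 14, 5, 2 → best response a1.
Player A against Center: payoffs 3, 9, 14, 4 → best response a3.
Player A against Right: payoffs 3, 4, 18, 2 → best response a3.
Player B against a1: payoffs 20, 16, 11 → best response Left.
Player B against a2: payoffs 15, 10, 9 → best response Left.
Player B against a3: payoffs 13, 17, 10 → best response Center.
Player B against a4: payoffs 17, 2, 9 → best response Left.
Mutual best responses: (a1, Left); (a3, Center).

(a1, Left), (a3, Center)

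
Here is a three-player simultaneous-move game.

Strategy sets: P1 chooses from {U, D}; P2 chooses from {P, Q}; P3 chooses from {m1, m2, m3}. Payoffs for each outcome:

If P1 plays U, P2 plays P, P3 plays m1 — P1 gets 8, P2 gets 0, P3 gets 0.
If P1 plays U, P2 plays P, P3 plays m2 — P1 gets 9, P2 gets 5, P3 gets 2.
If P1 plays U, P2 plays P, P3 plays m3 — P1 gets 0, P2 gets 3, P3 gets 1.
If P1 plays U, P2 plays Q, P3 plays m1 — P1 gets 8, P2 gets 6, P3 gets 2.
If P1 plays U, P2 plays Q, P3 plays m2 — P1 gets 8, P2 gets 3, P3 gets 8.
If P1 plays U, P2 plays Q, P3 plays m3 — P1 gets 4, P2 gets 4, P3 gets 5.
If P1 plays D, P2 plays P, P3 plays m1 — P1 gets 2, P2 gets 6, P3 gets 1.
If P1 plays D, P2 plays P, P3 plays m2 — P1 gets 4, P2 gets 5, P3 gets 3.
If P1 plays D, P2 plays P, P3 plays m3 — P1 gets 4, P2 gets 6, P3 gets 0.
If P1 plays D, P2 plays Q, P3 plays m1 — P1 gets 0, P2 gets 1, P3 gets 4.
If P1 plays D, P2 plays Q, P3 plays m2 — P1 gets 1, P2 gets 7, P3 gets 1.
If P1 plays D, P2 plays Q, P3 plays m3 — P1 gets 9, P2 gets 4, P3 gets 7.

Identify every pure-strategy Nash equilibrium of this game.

The unique pure-strategy Nash equilibrium is (U, P, m2).

For each strategy profile, look for a profitable unilateral deviation.
(U, P, m1): P2 can switch to Q (0 → 6). Not NE.
(U, P, m2): P1 gets 9, best alternative 4; P2 gets 5, best alternative 3; P3 gets 2, best alternative 1. No profitable deviation — NE.
(U, P, m3): P1 can switch to D (0 → 4). Not NE.
(U, Q, m1): P3 can switch to m2 (2 → 8). Not NE.
(U, Q, m2): P2 can switch to P (3 → 5). Not NE.
(U, Q, m3): P1 can switch to D (4 → 9). Not NE.
(D, P, m1): P1 can switch to U (2 → 8). Not NE.
(D, P, m2): P1 can switch to U (4 → 9). Not NE.
(D, P, m3): P3 can switch to m1 (0 → 1). Not NE.
(D, Q, m1): P1 can switch to U (0 → 8). Not NE.
(D, Q, m2): P1 can switch to U (1 → 8). Not NE.
(The remaining 1 profile has a profitable deviation by the same check.)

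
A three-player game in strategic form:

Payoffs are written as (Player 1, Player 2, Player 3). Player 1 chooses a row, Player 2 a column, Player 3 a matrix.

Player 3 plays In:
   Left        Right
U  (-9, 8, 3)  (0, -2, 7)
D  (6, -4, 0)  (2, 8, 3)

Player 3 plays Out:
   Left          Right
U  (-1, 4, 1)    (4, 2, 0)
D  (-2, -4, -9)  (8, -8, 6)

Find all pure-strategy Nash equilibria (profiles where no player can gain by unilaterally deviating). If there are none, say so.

For each player, find the best response to each opponent profile; mutual best responses are the pure NE.
Player 1 against (Left, In): payoffs -9, 6 → best response D.
Player 1 against (Left, Out): payoffs -1, -2 → best response U.
Player 1 against (Right, In): payoffs 0, 2 → best response D.
Player 1 against (Right, Out): payoffs 4, 8 → best response D.
Player 2 against (U, In): payoffs 8, -2 → best response Left.
Player 2 against (U, Out): payoffs 4, 2 → best response Left.
Player 2 against (D, In): payoffs -4, 8 → best response Right.
Player 2 against (D, Out): payoffs -4, -8 → best response Left.
Player 3 against (U, Left): payoffs 3, 1 → best response In.
Player 3 against (U, Right): payoffs 7, 0 → best response In.
Player 3 against (D, Left): payoffs 0, -9 → best response In.
Player 3 against (D, Right): payoffs 3, 6 → best response Out.
No profile is a mutual best response for all players.

This game has no pure Nash equilibrium.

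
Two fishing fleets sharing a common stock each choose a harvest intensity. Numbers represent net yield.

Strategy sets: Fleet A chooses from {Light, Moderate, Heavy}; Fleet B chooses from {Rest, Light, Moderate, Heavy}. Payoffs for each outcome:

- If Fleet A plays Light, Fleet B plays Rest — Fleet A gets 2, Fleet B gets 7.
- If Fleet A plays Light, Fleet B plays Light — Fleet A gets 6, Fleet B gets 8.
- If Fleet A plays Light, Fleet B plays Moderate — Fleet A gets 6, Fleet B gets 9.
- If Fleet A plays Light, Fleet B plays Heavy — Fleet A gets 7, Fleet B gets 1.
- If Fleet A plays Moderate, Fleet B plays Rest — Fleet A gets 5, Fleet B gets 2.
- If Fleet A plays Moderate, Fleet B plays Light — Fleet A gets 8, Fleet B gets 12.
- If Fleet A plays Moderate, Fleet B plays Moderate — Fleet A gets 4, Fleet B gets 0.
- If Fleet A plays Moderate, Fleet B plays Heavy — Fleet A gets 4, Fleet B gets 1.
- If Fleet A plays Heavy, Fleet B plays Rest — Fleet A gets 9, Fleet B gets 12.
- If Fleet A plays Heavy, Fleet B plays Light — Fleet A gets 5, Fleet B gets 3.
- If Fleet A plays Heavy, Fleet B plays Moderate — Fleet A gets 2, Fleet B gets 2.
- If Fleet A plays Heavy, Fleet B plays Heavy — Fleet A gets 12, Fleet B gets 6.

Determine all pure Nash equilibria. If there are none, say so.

The pure Nash equilibria are (Light, Moderate), (Moderate, Light), (Heavy, Rest).

(Light, Rest): Fleet A can switch to Moderate (2 → 5). Not NE.
(Light, Light): Fleet A can switch to Moderate (6 → 8). Not NE.
(Light, Moderate): Fleet A gets 6, best alternative 4; Fleet B gets 9, best alternative 8. No profitable deviation — NE.
(Light, Heavy): Fleet A can switch to Heavy (7 → 12). Not NE.
(Moderate, Rest): Fleet A can switch to Heavy (5 → 9). Not NE.
(Moderate, Light): Fleet A gets 8, best alternative 6; Fleet B gets 12, best alternative 2. No profitable deviation — NE.
(Moderate, Moderate): Fleet A can switch to Light (4 → 6). Not NE.
(Moderate, Heavy): Fleet A can switch to Light (4 → 7). Not NE.
(Heavy, Rest): Fleet A gets 9, best alternative 5; Fleet B gets 12, best alternative 6. No profitable deviation — NE.
(Heavy, Light): Fleet A can switch to Light (5 → 6). Not NE.
(Heavy, Moderate): Fleet A can switch to Light (2 → 6). Not NE.
(Heavy, Heavy): Fleet B can switch to Rest (6 → 12). Not NE.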